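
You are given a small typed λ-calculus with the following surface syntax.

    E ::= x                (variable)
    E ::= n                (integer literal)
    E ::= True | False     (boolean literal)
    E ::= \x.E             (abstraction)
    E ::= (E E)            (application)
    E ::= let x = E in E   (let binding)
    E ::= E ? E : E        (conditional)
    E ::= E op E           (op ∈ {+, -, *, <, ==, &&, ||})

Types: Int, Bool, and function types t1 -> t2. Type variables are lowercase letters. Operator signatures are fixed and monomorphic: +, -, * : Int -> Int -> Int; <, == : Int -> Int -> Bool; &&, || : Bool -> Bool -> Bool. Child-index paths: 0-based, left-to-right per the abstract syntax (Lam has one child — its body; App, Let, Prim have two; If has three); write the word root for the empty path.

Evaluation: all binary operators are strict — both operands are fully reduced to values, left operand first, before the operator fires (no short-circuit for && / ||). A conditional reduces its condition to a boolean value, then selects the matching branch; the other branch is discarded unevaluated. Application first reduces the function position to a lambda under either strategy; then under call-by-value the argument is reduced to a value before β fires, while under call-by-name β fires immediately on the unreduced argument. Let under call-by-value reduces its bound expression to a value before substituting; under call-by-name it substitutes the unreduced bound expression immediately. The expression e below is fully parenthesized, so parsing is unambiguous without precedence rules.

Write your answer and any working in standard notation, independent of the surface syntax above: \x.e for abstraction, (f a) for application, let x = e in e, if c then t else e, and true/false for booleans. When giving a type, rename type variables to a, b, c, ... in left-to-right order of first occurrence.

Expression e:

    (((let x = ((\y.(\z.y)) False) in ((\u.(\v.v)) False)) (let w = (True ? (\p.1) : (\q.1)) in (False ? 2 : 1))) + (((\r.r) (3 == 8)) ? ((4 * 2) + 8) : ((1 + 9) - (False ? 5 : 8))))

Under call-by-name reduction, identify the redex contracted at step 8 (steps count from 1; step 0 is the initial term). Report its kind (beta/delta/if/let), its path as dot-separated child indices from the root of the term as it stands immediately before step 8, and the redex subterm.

Answer: if at 1 : (if false then ((4 * 2) + 8) else ((1 + 9) - (if false then 5 else 8)))

Working:
step 0: (((let x = ((\y.(\z.y)) false) in ((\u.(\v.v)) false)) (let w = (if true then (\p.1) else (\q.1)) in (if false then 2 else 1))) + (if ((\r.r) (3 == 8)) then ((4 * 2) + 8) else ((1 + 9) - (if false then 5 else 8))))
step 1: [let@0.0] ((((\u.(\v.v)) false) (let w = (if true then (\p.1) else (\q.1)) in (if false then 2 else 1))) + (if ((\r.r) (3 == 8)) then ((4 * 2) + 8) else ((1 + 9) - (if false then 5 else 8))))
step 2: [beta@0.0] (((\v.v) (let w = (if true then (\p.1) else (\q.1)) in (if false then 2 else 1))) + (if ((\r.r) (3 == 8)) then ((4 * 2) + 8) else ((1 + 9) - (if false then 5 else 8))))
step 3: [beta@0] ((let w = (if true then (\p.1) else (\q.1)) in (if false then 2 else 1)) + (if ((\r.r) (3 == 8)) then ((4 * 2) + 8) else ((1 + 9) - (if false then 5 else 8))))
step 4: [let@0] ((if false then 2 else 1) + (if ((\r.r) (3 == 8)) then ((4 * 2) + 8) else ((1 + 9) - (if false then 5 else 8))))
step 5: [if@0] (1 + (if ((\r.r) (3 == 8)) then ((4 * 2) + 8) else ((1 + 9) - (if false then 5 else 8))))
step 6: [beta@1.0] (1 + (if (3 == 8) then ((4 * 2) + 8) else ((1 + 9) - (if false then 5 else 8))))
step 7: [delta@1.0] (1 + (if false then ((4 * 2) + 8) else ((1 + 9) - (if false then 5 else 8))))
step 8: [if@1] (1 + ((1 + 9) - (if false then 5 else 8)))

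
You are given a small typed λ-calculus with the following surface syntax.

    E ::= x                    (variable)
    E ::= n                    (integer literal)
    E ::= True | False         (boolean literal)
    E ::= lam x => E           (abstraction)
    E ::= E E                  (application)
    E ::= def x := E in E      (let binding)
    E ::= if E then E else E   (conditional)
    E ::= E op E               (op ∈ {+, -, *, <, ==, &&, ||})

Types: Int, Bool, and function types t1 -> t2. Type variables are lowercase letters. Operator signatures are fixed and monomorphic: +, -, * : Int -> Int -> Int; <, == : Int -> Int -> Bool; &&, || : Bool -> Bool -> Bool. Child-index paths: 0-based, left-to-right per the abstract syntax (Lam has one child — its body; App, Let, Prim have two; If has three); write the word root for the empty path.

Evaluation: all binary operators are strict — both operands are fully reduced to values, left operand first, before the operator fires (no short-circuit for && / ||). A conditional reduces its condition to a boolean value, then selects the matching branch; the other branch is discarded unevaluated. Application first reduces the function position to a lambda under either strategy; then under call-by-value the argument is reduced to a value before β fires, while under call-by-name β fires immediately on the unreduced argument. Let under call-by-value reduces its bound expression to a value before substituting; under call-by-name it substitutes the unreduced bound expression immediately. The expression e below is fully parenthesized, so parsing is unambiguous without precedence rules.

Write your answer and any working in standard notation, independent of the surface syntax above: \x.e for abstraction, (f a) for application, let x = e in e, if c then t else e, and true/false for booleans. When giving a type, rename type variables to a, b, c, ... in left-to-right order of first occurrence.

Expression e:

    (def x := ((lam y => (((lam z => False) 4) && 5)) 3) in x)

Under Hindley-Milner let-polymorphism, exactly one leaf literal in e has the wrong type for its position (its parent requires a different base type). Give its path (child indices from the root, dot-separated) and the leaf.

Answer: 0.0.0.1 : 5

Trace:
\z._ : b -> Bool
  unify b -> Bool ~ Int -> c
  unify b ~ Int
  unify Bool ~ c
_ _ : Bool
  unify Bool ~ Bool
  unify Int ~ Bool
  FAIL: mismatch Int ~ Bool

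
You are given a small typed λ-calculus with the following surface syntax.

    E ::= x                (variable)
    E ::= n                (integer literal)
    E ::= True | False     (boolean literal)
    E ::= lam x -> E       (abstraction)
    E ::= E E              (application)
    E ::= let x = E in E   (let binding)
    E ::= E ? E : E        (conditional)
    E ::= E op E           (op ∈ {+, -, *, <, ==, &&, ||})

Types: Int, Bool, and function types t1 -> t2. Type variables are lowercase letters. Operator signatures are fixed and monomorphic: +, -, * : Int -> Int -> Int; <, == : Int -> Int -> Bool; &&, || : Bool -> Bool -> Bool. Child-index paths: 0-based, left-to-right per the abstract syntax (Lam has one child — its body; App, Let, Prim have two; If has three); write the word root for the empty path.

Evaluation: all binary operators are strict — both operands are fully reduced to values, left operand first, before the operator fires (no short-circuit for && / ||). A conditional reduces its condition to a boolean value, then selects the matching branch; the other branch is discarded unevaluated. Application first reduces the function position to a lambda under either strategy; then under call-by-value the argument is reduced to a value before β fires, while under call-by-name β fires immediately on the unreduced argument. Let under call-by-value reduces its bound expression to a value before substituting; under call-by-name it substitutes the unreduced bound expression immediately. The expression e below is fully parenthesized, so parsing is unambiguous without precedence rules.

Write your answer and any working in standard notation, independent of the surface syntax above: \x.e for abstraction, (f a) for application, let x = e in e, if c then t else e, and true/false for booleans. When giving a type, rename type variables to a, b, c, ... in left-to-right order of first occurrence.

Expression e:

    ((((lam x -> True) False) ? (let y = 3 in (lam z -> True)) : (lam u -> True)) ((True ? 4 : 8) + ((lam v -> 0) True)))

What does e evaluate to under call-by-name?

Answer: true

Trace:
step 0: ((if ((\x.true) false) then (let y = 3 in (\z.true)) else (\u.true)) ((if true then 4 else 8) + ((\v.0) true)))
step 1: [beta@0.0] ((if true then (let y = 3 in (\z.true)) else (\u.true)) ((if true then 4 else 8) + ((\v.0) true)))
step 2: [if@0] ((let y = 3 in (\z.true)) ((if true then 4 else 8) + ((\v.0) true)))
step 3: [let@0] ((\z.true) ((if true then 4 else 8) + ((\v.0) true)))
step 4: [beta@root] true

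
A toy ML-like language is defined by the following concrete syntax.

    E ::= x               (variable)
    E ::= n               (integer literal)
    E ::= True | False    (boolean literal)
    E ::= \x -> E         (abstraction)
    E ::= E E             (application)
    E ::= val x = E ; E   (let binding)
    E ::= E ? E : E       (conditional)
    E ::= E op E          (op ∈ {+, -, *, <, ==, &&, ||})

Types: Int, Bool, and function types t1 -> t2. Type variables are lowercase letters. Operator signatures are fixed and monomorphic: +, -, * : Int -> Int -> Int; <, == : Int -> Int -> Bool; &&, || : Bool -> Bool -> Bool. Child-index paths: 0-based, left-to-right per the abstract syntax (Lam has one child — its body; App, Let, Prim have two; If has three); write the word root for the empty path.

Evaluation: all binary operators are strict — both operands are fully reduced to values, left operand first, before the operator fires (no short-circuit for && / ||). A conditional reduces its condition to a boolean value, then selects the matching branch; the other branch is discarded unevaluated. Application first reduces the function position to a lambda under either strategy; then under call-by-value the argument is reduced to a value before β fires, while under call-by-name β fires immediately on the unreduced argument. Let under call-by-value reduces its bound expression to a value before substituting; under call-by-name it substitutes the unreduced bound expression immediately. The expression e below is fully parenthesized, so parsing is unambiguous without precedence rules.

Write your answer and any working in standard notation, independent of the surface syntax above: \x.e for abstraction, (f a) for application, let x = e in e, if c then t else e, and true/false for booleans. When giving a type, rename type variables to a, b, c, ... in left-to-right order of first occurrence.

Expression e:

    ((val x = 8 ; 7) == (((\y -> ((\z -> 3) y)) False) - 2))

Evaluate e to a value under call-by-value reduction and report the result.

Working:
step 0: ((let x = 8 in 7) == (((\y.((\z.3) y)) false) - 2))
step 1: [let@0] (7 == (((\y.((\z.3) y)) false) - 2))
step 2: [beta@1.0] (7 == (((\z.3) false) - 2))
step 3: [beta@1.0] (7 == (3 - 2))
step 4: [delta@1] (7 == 1)
step 5: [delta@root] false

Answer: false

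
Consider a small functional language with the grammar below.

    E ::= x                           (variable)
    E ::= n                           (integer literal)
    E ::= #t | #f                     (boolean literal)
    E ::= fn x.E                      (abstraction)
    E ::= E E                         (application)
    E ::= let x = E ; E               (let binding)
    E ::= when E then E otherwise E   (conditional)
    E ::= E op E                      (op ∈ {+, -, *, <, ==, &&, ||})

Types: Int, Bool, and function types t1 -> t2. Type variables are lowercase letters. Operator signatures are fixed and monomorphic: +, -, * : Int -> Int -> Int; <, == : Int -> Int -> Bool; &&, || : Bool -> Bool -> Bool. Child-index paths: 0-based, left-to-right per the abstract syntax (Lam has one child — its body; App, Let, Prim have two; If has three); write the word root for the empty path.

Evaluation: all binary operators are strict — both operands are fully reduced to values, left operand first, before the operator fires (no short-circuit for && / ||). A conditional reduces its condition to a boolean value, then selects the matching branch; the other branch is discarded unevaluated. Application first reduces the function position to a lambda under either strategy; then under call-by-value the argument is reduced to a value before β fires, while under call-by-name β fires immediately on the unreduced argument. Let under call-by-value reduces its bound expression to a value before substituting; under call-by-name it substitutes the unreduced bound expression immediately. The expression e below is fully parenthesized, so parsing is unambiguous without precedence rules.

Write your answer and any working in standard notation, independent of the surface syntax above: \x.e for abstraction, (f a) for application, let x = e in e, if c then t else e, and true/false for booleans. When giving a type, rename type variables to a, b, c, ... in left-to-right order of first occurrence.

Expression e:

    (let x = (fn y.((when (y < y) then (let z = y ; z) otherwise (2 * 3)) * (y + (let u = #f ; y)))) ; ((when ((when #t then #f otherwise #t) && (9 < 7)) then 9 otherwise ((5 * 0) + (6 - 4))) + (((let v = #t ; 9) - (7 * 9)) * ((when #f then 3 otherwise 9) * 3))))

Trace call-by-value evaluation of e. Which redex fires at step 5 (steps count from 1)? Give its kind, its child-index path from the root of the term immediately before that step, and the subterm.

Trace:
step 0: (let x = (\y.((if (y < y) then (let z = y in z) else (2 * 3)) * (y + (let u = false in y)))) in ((if ((if true then false else true) && (9 < 7)) then 9 else ((5 * 0) + (6 - 4))) + (((let v = true in 9) - (7 * 9)) * ((if false then 3 else 9) * 3))))
step 1: [let@root] ((if ((if true then false else true) && (9 < 7)) then 9 else ((5 * 0) + (6 - 4))) + (((let v = true in 9) - (7 * 9)) * ((if false then 3 else 9) * 3)))
step 2: [if@0.0.0] ((if (false && (9 < 7)) then 9 else ((5 * 0) + (6 - 4))) + (((let v = true in 9) - (7 * 9)) * ((if false then 3 else 9) * 3)))
step 3: [delta@0.0.1] ((if (false && false) then 9 else ((5 * 0) + (6 - 4))) + (((let v = true in 9) - (7 * 9)) * ((if false then 3 else 9) * 3)))
step 4: [delta@0.0] ((if false then 9 else ((5 * 0) + (6 - 4))) + (((let v = true in 9) - (7 * 9)) * ((if false then 3 else 9) * 3)))
step 5: [if@0] (((5 * 0) + (6 - 4)) + (((let v = true in 9) - (7 * 9)) * ((if false then 3 else 9) * 3)))

Answer: if at 0 : (if false then 9 else ((5 * 0) + (6 - 4)))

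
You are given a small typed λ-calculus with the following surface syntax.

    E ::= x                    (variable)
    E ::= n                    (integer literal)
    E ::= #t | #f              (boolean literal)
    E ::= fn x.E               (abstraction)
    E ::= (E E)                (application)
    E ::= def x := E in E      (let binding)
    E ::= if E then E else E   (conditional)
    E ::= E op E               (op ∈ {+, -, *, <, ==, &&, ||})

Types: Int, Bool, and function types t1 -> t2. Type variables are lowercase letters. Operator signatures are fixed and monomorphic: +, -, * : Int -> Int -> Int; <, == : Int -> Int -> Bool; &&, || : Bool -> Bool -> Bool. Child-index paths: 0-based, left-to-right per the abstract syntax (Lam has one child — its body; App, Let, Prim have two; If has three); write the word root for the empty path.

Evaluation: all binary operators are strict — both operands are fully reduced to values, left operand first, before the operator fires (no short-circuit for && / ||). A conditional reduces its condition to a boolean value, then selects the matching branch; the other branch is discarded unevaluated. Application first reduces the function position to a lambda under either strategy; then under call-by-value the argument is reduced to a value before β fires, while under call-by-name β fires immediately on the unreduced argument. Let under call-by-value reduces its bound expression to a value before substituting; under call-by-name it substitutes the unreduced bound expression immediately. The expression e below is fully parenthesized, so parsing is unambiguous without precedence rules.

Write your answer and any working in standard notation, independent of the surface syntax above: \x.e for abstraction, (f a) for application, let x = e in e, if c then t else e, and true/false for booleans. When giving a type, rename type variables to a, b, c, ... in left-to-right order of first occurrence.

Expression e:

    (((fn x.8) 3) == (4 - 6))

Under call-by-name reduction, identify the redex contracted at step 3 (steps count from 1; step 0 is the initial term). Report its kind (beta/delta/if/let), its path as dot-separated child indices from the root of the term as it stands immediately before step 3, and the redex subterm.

Derivation:
step 0: (((\x.8) 3) == (4 - 6))
step 1: [beta@0] (8 == (4 - 6))
step 2: [delta@1] (8 == -2)
step 3: [delta@root] false

Answer: delta at root : (8 == -2)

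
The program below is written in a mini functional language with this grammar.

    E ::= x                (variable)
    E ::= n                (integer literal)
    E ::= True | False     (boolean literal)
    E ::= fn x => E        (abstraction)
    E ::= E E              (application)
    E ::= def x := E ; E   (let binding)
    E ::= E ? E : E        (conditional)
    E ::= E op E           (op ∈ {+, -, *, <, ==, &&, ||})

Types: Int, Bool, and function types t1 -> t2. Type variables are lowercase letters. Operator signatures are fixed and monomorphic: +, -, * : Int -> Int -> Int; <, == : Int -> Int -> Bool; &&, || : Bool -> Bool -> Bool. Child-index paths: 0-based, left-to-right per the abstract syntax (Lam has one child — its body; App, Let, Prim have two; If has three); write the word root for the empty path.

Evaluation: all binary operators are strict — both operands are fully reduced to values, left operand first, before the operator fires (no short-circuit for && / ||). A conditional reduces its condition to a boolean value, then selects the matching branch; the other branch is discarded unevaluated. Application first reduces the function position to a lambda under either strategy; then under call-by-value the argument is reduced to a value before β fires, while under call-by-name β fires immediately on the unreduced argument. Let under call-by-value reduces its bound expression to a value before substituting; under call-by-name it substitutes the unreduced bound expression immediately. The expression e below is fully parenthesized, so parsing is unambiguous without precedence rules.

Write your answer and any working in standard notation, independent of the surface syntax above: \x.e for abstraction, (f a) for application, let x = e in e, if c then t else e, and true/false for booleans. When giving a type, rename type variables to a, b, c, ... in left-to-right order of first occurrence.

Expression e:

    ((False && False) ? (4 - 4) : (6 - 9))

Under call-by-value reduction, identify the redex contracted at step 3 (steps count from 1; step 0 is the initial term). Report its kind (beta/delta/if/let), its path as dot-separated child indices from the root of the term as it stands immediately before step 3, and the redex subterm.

Answer: delta at root : (6 - 9)

Working:
step 0: (if (false && false) then (4 - 4) else (6 - 9))
step 1: [delta@0] (if false then (4 - 4) else (6 - 9))
step 2: [if@root] (6 - 9)
step 3: [delta@root] -3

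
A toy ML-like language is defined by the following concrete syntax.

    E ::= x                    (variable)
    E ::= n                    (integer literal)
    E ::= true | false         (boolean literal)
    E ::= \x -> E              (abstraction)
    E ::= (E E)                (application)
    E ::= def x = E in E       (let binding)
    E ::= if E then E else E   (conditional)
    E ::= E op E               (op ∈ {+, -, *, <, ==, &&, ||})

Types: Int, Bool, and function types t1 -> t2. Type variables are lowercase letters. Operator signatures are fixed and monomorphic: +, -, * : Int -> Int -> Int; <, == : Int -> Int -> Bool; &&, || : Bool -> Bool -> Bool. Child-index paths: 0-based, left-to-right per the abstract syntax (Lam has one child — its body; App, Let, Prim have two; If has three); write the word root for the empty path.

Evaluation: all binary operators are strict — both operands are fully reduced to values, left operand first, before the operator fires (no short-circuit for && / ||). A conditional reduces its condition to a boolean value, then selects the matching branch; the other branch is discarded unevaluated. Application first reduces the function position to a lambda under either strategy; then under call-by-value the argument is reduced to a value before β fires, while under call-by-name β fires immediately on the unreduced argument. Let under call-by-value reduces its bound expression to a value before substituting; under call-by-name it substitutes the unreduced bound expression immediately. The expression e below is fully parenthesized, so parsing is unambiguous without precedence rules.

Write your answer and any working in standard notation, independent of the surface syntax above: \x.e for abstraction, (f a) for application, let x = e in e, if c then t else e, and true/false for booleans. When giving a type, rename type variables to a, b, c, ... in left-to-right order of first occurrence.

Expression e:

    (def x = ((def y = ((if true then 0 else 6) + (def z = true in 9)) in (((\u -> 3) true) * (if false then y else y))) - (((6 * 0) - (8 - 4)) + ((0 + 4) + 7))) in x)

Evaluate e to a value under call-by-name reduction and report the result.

Trace:
step 0: (let x = ((let y = ((if true then 0 else 6) + (let z = true in 9)) in (((\u.3) true) * (if false then y else y))) - (((6 * 0) - (8 - 4)) + ((0 + 4) + 7))) in x)
step 1: [let@root] ((let y = ((if true then 0 else 6) + (let z = true in 9)) in (((\u.3) true) * (if false then y else y))) - (((6 * 0) - (8 - 4)) + ((0 + 4) + 7)))
step 2: [let@0] ((((\u.3) true) * (if false then ((if true then 0 else 6) + (let z = true in 9)) else ((if true then 0 else 6) + (let z = true in 9)))) - (((6 * 0) - (8 - 4)) + ((0 + 4) + 7)))
step 3: [beta@0.0] ((3 * (if false then ((if true then 0 else 6) + (let z = true in 9)) else ((if true then 0 else 6) + (let z = true in 9)))) - (((6 * 0) - (8 - 4)) + ((0 + 4) + 7)))
step 4: [if@0.1] ((3 * ((if true then 0 else 6) + (let z = true in 9))) - (((6 * 0) - (8 - 4)) + ((0 + 4) + 7)))
step 5: [if@0.1.0] ((3 * (0 + (let z = true in 9))) - (((6 * 0) - (8 - 4)) + ((0 + 4) + 7)))
step 6: [let@0.1.1] ((3 * (0 + 9)) - (((6 * 0) - (8 - 4)) + ((0 + 4) + 7)))
step 7: [delta@0.1] ((3 * 9) - (((6 * 0) - (8 - 4)) + ((0 + 4) + 7)))
step 8: [delta@0] (27 - (((6 * 0) - (8 - 4)) + ((0 + 4) + 7)))
step 9: [delta@1.0.0] (27 - ((0 - (8 - 4)) + ((0 + 4) + 7)))
step 10: [delta@1.0.1] (27 - ((0 - 4) + ((0 + 4) + 7)))
step 11: [delta@1.0] (27 - (-4 + ((0 + 4) + 7)))
step 12: [delta@1.1.0] (27 - (-4 + (4 + 7)))
step 13: [delta@1.1] (27 - (-4 + 11))
step 14: [delta@1] (27 - 7)
step 15: [delta@root] 20

Answer: 20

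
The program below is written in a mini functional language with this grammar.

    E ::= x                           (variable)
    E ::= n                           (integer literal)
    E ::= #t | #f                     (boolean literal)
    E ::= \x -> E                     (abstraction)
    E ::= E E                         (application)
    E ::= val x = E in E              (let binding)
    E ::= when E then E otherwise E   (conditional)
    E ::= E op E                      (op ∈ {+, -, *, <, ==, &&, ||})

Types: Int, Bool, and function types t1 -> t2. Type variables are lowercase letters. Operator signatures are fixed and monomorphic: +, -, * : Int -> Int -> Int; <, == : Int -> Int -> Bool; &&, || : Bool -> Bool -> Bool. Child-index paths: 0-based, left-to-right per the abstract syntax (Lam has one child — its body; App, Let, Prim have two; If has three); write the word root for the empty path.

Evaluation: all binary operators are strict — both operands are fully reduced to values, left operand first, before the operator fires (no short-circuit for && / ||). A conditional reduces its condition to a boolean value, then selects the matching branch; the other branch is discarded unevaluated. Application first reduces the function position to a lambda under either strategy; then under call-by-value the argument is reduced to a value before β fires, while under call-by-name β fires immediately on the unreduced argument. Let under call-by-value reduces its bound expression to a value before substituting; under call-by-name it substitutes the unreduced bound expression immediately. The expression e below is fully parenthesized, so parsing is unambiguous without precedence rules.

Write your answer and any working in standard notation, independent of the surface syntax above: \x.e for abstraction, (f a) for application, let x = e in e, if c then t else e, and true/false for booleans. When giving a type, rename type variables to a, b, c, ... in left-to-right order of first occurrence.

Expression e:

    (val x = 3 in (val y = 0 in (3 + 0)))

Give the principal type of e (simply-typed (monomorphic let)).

Derivation:
let x : Int
let y : Int
  unify Int ~ Int
  unify Int ~ Int

Answer: Int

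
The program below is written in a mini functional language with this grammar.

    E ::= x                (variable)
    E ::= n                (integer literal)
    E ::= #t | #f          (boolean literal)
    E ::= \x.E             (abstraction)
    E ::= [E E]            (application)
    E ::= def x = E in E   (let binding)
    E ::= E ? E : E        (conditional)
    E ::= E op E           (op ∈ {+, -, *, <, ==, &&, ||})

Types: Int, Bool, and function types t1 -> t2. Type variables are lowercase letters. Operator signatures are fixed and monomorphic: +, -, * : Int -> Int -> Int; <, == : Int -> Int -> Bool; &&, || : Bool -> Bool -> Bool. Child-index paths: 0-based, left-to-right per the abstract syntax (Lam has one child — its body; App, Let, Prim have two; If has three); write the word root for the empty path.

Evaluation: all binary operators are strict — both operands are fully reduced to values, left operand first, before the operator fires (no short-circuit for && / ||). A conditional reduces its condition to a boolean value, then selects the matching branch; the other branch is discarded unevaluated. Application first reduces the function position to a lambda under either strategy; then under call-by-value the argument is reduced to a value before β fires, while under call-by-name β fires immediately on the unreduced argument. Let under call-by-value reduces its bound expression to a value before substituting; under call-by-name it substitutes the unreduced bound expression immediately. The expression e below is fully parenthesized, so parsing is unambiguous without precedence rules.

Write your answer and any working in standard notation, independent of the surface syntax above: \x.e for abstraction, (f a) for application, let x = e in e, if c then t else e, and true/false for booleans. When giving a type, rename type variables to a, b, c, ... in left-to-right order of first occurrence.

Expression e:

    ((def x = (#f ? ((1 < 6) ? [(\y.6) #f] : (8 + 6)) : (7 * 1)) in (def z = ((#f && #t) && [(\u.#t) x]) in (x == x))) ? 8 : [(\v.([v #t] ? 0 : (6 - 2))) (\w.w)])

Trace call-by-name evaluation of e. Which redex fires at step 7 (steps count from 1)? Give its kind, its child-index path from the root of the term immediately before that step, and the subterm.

Working:
step 0: (if (let x = (if false then (if (1 < 6) then ((\y.6) false) else (8 + 6)) else (7 * 1)) in (let z = ((false && true) && ((\u.true) x)) in (x == x))) then 8 else ((\v.(if (v true) then 0 else (6 - 2))) (\w.w)))
step 1: [let@0] (if (let z = ((false && true) && ((\u.true) (if false then (if (1 < 6) then ((\y.6) false) else (8 + 6)) else (7 * 1)))) in ((if false then (if (1 < 6) then ((\y.6) false) else (8 + 6)) else (7 * 1)) == (if false then (if (1 < 6) then ((\y.6) false) else (8 + 6)) else (7 * 1)))) then 8 else ((\v.(if (v true) then 0 else (6 - 2))) (\w.w)))
step 2: [let@0] (if ((if false then (if (1 < 6) then ((\y.6) false) else (8 + 6)) else (7 * 1)) == (if false then (if (1 < 6) then ((\y.6) false) else (8 + 6)) else (7 * 1))) then 8 else ((\v.(if (v true) then 0 else (6 - 2))) (\w.w)))
step 3: [if@0.0] (if ((7 * 1) == (if false then (if (1 < 6) then ((\y.6) false) else (8 + 6)) else (7 * 1))) then 8 else ((\v.(if (v true) then 0 else (6 - 2))) (\w.w)))
step 4: [delta@0.0] (if (7 == (if false then (if (1 < 6) then ((\y.6) false) else (8 + 6)) else (7 * 1))) then 8 else ((\v.(if (v true) then 0 else (6 - 2))) (\w.w)))
step 5: [if@0.1] (if (7 == (7 * 1)) then 8 else ((\v.(if (v true) then 0 else (6 - 2))) (\w.w)))
step 6: [delta@0.1] (if (7 == 7) then 8 else ((\v.(if (v true) then 0 else (6 - 2))) (\w.w)))
step 7: [delta@0] (if true then 8 else ((\v.(if (v true) then 0 else (6 - 2))) (\w.w)))

Answer: delta at 0 : (7 == 7)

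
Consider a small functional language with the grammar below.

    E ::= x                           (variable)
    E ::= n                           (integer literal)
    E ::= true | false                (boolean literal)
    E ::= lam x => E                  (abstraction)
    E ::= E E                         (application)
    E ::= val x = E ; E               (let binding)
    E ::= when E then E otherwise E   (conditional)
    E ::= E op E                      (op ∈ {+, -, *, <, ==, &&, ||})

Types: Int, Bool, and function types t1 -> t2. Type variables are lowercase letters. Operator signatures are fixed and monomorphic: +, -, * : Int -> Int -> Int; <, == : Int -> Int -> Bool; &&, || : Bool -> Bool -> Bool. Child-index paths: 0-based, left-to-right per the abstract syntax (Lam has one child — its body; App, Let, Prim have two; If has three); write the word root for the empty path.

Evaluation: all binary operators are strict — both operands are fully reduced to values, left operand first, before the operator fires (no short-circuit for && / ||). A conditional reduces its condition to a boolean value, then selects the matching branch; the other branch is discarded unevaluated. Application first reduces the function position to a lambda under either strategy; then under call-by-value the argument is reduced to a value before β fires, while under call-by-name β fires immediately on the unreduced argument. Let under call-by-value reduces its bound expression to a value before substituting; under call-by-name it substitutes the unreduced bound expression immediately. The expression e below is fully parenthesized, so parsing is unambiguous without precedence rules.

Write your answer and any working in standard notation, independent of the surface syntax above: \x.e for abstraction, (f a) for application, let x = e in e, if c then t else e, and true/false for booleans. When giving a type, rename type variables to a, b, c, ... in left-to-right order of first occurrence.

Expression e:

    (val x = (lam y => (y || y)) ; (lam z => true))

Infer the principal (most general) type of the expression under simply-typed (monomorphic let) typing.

Derivation:
y : a
  unify a ~ Bool
y : Bool
  unify Bool ~ Bool
\y._ : Bool -> Bool
let x : Bool -> Bool
\z._ : b -> Bool

Answer: a -> Bool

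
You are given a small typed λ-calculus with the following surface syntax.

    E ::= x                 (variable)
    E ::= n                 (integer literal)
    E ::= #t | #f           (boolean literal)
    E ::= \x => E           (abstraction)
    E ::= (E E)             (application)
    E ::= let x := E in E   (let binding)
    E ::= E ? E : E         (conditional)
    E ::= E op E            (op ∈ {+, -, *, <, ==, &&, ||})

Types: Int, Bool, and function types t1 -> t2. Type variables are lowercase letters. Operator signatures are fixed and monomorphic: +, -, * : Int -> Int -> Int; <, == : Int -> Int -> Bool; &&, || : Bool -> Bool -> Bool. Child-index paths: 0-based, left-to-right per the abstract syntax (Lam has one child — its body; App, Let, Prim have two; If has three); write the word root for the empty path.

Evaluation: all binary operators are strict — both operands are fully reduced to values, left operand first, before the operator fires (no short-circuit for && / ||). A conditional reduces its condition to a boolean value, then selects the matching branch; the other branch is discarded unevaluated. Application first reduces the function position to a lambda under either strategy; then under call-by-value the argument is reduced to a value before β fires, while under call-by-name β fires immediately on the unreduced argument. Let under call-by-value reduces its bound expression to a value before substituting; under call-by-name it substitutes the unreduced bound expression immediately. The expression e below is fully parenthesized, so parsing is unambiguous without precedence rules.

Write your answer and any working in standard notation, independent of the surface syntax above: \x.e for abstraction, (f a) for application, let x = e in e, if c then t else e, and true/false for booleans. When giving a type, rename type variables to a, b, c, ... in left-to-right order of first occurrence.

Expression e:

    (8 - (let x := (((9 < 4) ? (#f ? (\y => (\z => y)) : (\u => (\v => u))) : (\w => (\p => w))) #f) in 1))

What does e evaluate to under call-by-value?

Trace:
step 0: (8 - (let x = ((if (9 < 4) then (if false then (\y.(\z.y)) else (\u.(\v.u))) else (\w.(\p.w))) false) in 1))
step 1: [delta@1.0.0.0] (8 - (let x = ((if false then (if false then (\y.(\z.y)) else (\u.(\v.u))) else (\w.(\p.w))) false) in 1))
step 2: [if@1.0.0] (8 - (let x = ((\w.(\p.w)) false) in 1))
step 3: [beta@1.0] (8 - (let x = (\p.false) in 1))
step 4: [let@1] (8 - 1)
step 5: [delta@root] 7

Answer: 7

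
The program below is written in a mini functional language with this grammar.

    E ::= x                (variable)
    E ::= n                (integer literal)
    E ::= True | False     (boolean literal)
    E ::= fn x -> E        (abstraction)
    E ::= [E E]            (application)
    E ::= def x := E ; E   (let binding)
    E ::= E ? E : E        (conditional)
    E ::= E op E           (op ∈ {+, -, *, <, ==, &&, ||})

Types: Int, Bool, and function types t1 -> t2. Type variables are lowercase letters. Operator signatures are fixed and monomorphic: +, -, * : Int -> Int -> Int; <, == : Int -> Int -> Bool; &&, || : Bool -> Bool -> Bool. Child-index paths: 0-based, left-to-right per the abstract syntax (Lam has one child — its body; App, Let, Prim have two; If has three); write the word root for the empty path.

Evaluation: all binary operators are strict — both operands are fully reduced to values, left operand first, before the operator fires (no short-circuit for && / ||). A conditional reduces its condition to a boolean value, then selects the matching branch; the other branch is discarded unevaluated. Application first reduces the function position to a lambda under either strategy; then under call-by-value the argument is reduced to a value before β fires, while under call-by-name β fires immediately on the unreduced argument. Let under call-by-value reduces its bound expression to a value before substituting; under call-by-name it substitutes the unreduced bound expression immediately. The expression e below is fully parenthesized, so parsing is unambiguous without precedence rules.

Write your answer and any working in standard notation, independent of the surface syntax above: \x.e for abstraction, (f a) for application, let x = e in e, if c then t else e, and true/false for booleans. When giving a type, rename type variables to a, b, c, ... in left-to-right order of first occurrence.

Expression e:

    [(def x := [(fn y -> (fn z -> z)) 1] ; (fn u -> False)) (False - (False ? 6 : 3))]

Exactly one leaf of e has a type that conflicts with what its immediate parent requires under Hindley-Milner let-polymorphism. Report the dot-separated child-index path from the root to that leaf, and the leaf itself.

Answer: 1.0 : false

Working:
z : b
\z._ : b -> b
\y._ : a -> b -> b
  unify a -> b -> b ~ Int -> c
  unify a ~ Int
  unify b -> b ~ c
_ _ : b -> b
let x : forall. b -> b
\u._ : d -> Bool
  unify Bool ~ Int
  FAIL: mismatch Bool ~ Int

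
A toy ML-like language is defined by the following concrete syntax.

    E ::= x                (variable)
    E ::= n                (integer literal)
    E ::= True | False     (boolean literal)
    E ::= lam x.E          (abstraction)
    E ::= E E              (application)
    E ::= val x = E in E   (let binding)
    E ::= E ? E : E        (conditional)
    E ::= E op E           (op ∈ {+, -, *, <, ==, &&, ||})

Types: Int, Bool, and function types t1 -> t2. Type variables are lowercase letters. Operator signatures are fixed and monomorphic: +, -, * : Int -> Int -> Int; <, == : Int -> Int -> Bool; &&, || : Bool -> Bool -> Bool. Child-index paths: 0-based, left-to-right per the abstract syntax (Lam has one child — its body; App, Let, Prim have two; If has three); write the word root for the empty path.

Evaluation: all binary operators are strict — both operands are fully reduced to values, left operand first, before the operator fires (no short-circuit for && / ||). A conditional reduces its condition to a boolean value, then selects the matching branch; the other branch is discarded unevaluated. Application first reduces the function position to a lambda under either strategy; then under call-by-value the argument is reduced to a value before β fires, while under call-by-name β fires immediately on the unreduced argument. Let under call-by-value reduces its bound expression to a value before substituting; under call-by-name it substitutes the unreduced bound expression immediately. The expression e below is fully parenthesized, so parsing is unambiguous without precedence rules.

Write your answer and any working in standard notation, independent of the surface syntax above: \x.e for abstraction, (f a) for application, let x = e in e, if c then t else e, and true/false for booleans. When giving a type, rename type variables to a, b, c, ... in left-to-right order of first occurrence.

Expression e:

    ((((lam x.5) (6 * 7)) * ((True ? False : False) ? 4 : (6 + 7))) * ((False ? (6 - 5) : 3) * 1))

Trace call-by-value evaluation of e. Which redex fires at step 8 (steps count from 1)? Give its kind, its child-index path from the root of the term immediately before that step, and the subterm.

Working:
step 0: ((((\x.5) (6 * 7)) * (if (if true then false else false) then 4 else (6 + 7))) * ((if false then (6 - 5) else 3) * 1))
step 1: [delta@0.0.1] ((((\x.5) 42) * (if (if true then false else false) then 4 else (6 + 7))) * ((if false then (6 - 5) else 3) * 1))
step 2: [beta@0.0] ((5 * (if (if true then false else false) then 4 else (6 + 7))) * ((if false then (6 - 5) else 3) * 1))
step 3: [if@0.1.0] ((5 * (if false then 4 else (6 + 7))) * ((if false then (6 - 5) else 3) * 1))
step 4: [if@0.1] ((5 * (6 + 7)) * ((if false then (6 - 5) else 3) * 1))
step 5: [delta@0.1] ((5 * 13) * ((if false then (6 - 5) else 3) * 1))
step 6: [delta@0] (65 * ((if false then (6 - 5) else 3) * 1))
step 7: [if@1.0] (65 * (3 * 1))
step 8: [delta@1] (65 * 3)

Answer: delta at 1 : (3 * 1)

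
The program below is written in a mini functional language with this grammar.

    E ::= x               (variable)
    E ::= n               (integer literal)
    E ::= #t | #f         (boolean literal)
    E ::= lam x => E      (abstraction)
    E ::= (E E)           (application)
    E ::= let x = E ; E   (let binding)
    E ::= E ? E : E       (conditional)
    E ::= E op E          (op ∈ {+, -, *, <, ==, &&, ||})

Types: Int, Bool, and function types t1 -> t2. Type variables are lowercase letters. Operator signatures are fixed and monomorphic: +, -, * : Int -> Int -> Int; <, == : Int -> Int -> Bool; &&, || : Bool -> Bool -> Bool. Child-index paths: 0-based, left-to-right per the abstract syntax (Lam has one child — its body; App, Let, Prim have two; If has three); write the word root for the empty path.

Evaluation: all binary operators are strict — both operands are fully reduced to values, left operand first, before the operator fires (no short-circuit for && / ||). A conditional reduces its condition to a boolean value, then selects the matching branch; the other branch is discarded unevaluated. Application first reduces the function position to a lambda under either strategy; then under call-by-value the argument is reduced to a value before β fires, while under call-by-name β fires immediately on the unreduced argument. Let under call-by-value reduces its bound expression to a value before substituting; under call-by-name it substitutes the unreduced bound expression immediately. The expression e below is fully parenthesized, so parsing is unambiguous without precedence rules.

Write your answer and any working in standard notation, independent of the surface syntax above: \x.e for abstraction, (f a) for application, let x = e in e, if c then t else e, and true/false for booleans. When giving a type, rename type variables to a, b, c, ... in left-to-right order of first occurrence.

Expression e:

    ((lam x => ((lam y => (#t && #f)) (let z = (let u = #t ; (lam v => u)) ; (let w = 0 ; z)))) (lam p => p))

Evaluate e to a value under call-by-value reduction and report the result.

Answer: false

Trace:
step 0: ((\x.((\y.(true && false)) (let z = (let u = true in (\v.u)) in (let w = 0 in z)))) (\p.p))
step 1: [beta@root] ((\y.(true && false)) (let z = (let u = true in (\v.u)) in (let w = 0 in z)))
step 2: [let@1.0] ((\y.(true && false)) (let z = (\v.true) in (let w = 0 in z)))
step 3: [let@1] ((\y.(true && false)) (let w = 0 in (\v.true)))
step 4: [let@1] ((\y.(true && false)) (\v.true))
step 5: [beta@root] (true && false)
step 6: [delta@root] false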